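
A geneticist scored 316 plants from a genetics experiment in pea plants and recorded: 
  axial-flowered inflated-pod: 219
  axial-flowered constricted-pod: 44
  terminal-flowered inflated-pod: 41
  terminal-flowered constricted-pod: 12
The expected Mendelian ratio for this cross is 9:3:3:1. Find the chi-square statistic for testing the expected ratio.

22.160

Expected counts for N = 316 under a 9:3:3:1 ratio (total parts = 16):
  axial-flowered inflated-pod: 316 × 9/16 = 177.75
  axial-flowered constricted-pod: 316 × 3/16 = 59.25
  terminal-flowered inflated-pod: 316 × 3/16 = 59.25
  terminal-flowered constricted-pod: 316 × 1/16 = 19.75
χ² = Σ (O − E)² / E
  axial-flowered inflated-pod: (219 − 177.75)² / 177.75 = 9.5728
  axial-flowered constricted-pod: (44 − 59.25)² / 59.25 = 3.9251
  terminal-flowered inflated-pod: (41 − 59.25)² / 59.25 = 5.6213
  terminal-flowered constricted-pod: (12 − 19.75)² / 19.75 = 3.0411
χ² = 9.5728 + 3.9251 + 5.6213 + 3.0411 = 22.1603 ≈ 22.160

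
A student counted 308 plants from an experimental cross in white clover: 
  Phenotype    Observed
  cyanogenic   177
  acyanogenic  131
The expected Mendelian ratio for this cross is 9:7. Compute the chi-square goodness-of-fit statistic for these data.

Under the 9:7 hypothesis (Σ ratio = 16, N = 308):
  cyanogenic: 308 × 9/16 = 173.25
  acyanogenic: 308 × 7/16 = 134.75
χ² = Σ (O − E)² / E
  cyanogenic: (177 − 173.25)² / 173.25 = 0.0812
  acyanogenic: (131 − 134.75)² / 134.75 = 0.1044
χ² = 0.0812 + 0.1044 = 0.1856 ≈ 0.186

0.186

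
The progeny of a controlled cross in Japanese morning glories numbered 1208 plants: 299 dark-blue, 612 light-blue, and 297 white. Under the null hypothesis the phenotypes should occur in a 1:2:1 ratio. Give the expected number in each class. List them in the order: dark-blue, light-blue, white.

302, 604, 302

The 1:2:1 ratio has 4 parts, so with N = 1208 the expected counts are:
  dark-blue: 1208 × 1/4 = 302
  light-blue: 1208 × 2/4 = 604
  white: 1208 × 1/4 = 302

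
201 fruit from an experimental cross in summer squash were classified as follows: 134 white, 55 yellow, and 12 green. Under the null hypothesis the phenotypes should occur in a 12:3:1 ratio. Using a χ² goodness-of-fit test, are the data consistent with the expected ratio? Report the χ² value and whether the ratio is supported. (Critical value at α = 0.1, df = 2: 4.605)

9.839; not consistent

The 12:3:1 ratio has 16 parts, so with N = 201 the expected counts are:
  white: 201 × 12/16 = 150.75
  yellow: 201 × 3/16 = 37.6875
  green: 201 × 1/16 = 12.5625
χ² = Σ (O − E)² / E
  white: (134 − 150.75)² / 150.75 = 1.8611
  yellow: (55 − 37.6875)² / 37.6875 = 7.9528
  green: (12 − 12.5625)² / 12.5625 = 0.0252
χ² = 1.8611 + 7.9528 + 0.0252 = 9.8391 ≈ 9.839
Degrees of freedom = 3 − 1 = 2; critical value at α = 0.1 is 4.605.
Since 9.839 > 4.605, we reject the null hypothesis — the data do not fit the 12:3:1 ratio.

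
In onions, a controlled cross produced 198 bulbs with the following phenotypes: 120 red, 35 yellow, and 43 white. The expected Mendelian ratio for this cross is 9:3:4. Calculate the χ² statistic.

1.643

Under the 9:3:4 hypothesis (Σ ratio = 16, N = 198):
  red: 198 × 9/16 = 111.375
  yellow: 198 × 3/16 = 37.125
  white: 198 × 4/16 = 49.5
χ² = Σ (O − E)² / E
  red: (120 − 111.375)² / 111.375 = 0.6679
  yellow: (35 − 37.125)² / 37.125 = 0.1216
  white: (43 − 49.5)² / 49.5 = 0.8535
χ² = 0.6679 + 0.1216 + 0.8535 = 1.643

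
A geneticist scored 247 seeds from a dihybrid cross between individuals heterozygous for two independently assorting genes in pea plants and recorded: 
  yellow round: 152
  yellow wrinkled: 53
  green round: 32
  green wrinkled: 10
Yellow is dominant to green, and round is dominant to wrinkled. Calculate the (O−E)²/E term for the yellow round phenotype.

A dihybrid F₂ with independent assortment and complete dominance at both loci gives a 9:3:3:1 phenotypic ratio.
Total ratio parts = 16. Expected numbers out of 247:
  yellow round: 247 × 9/16 = 138.9375
  yellow wrinkled: 247 × 3/16 = 46.3125
  green round: 247 × 3/16 = 46.3125
  green wrinkled: 247 × 1/16 = 15.4375
Contribution of yellow round: (152 − 138.9375)² / 138.9375 = 1.2281

1.228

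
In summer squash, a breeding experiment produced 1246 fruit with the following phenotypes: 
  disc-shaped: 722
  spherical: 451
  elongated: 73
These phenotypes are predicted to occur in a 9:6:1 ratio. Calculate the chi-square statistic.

The 9:6:1 ratio has 16 parts, so with N = 1246 the expected counts are:
  disc-shaped: 1246 × 9/16 = 700.875
  spherical: 1246 × 6/16 = 467.25
  elongated: 1246 × 1/16 = 77.875
χ² = Σ (O − E)² / E
  disc-shaped: (722 − 700.875)² / 700.875 = 0.6367
  spherical: (451 − 467.25)² / 467.25 = 0.5651
  elongated: (73 − 77.875)² / 77.875 = 0.3052
χ² = 0.6367 + 0.5651 + 0.3052 = 1.507

1.507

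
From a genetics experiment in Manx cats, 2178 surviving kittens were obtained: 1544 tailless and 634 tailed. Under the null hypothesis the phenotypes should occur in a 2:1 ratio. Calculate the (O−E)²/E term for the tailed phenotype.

11.658

The 2:1 ratio has 3 parts, so with N = 2178 the expected counts are:
  tailless: 2178 × 2/3 = 1452
  tailed: 2178 × 1/3 = 726
Contribution of tailed: (634 − 726)² / 726 = 11.6584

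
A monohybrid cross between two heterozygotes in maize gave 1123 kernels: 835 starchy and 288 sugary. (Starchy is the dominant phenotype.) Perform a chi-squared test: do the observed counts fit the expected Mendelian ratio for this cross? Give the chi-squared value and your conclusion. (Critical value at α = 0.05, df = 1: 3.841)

0.250; consistent

For a monohybrid cross between heterozygotes with complete dominance, the expected phenotypic ratio is 3:1.
Under the 3:1 hypothesis (Σ ratio = 4, N = 1123):
  starchy: 1123 × 3/4 = 842.25
  sugary: 1123 × 1/4 = 280.75
χ² = Σ (O − E)² / E
  starchy: (835 − 842.25)² / 842.25 = 0.0624
  sugary: (288 − 280.75)² / 280.75 = 0.1872
χ² = 0.0624 + 0.1872 = 0.2496 ≈ 0.250
Degrees of freedom = 2 − 1 = 1; critical value at α = 0.05 is 3.841.
Since 0.250 < 3.841, we fail to reject the null hypothesis — the data are consistent with the 3:1 ratio.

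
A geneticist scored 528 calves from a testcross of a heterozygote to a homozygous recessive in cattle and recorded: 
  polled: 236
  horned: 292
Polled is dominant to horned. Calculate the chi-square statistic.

5.939

A testcross of a heterozygote (Aa × aa) gives a 1:1 phenotypic ratio.
Under the 1:1 hypothesis (Σ ratio = 2, N = 528):
  polled: 528 × 1/2 = 264
  horned: 528 × 1/2 = 264
χ² = Σ (O − E)² / E
  polled: (236 − 264)² / 264 = 2.9697
  horned: (292 − 264)² / 264 = 2.9697
χ² = 2.9697 + 2.9697 = 5.9394 ≈ 5.939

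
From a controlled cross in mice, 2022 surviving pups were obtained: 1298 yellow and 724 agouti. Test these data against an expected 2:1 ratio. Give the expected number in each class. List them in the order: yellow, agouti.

Total ratio parts = 3. Expected numbers out of 2022:
  yellow: 2022 × 2/3 = 1348
  agouti: 2022 × 1/3 = 674

1348, 674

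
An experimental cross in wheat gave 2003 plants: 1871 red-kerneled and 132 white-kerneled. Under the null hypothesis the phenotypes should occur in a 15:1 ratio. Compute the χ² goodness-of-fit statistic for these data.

0.395

Expected counts for N = 2003 under a 15:1 ratio (total parts = 16):
  red-kerneled: 2003 × 15/16 = 1877.8125
  white-kerneled: 2003 × 1/16 = 125.1875
χ² = Σ (O − E)² / E
  red-kerneled: (1871 − 1877.8125)² / 1877.8125 = 0.0247
  white-kerneled: (132 − 125.1875)² / 125.1875 = 0.3707
χ² = 0.0247 + 0.3707 = 0.3954 ≈ 0.395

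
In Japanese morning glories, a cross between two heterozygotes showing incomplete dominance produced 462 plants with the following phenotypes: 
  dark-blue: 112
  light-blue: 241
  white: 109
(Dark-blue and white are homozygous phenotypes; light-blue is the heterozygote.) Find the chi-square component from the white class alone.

With incomplete dominance, a heterozygote × heterozygote cross gives a 1:2:1 phenotypic ratio.
Under the 1:2:1 hypothesis (Σ ratio = 4, N = 462):
  dark-blue: 462 × 1/4 = 115.5
  light-blue: 462 × 2/4 = 231
  white: 462 × 1/4 = 115.5
Contribution of white: (109 − 115.5)² / 115.5 = 0.3658

0.366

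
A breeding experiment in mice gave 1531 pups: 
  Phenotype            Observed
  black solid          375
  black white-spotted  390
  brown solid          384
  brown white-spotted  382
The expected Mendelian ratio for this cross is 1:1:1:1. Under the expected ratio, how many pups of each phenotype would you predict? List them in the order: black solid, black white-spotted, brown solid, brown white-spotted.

382.75, 382.75, 382.75, 382.75

Expected counts for N = 1531 under a 1:1:1:1 ratio (total parts = 4):
  black solid: 1531 × 1/4 = 382.75
  black white-spotted: 1531 × 1/4 = 382.75
  brown solid: 1531 × 1/4 = 382.75
  brown white-spotted: 1531 × 1/4 = 382.75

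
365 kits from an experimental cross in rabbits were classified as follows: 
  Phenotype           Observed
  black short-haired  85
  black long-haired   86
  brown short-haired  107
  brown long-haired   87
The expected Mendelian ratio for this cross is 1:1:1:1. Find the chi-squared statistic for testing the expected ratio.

The 1:1:1:1 ratio has 4 parts, so with N = 365 the expected counts are:
  black short-haired: 365 × 1/4 = 91.25
  black long-haired: 365 × 1/4 = 91.25
  brown short-haired: 365 × 1/4 = 91.25
  brown long-haired: 365 × 1/4 = 91.25
χ² = Σ (O − E)² / E
  black short-haired: (85 − 91.25)² / 91.25 = 0.4281
  black long-haired: (86 − 91.25)² / 91.25 = 0.3021
  brown short-haired: (107 − 91.25)² / 91.25 = 2.7185
  brown long-haired: (87 − 91.25)² / 91.25 = 0.1979
χ² = 0.4281 + 0.3021 + 2.7185 + 0.1979 = 3.6466 ≈ 3.647

3.647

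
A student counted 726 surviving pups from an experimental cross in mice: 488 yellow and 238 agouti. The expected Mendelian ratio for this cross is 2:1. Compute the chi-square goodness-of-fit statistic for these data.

0.099

Total ratio parts = 3. Expected numbers out of 726:
  yellow: 726 × 2/3 = 484
  agouti: 726 × 1/3 = 242
χ² = Σ (O − E)² / E
  yellow: (488 − 484)² / 484 = 0.0331
  agouti: (238 − 242)² / 242 = 0.0661
χ² = 0.0331 + 0.0661 = 0.0992 ≈ 0.099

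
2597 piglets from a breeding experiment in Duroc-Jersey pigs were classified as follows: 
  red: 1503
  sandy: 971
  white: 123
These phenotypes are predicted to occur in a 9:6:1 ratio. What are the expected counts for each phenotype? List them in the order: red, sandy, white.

1460.8125, 973.875, 162.3125

Under the 9:6:1 hypothesis (Σ ratio = 16, N = 2597):
  red: 2597 × 9/16 = 1460.8125
  sandy: 2597 × 6/16 = 973.875
  white: 2597 × 1/16 = 162.3125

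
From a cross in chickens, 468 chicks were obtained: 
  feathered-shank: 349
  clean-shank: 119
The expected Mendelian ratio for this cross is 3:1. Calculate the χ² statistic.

The 3:1 ratio has 4 parts, so with N = 468 the expected counts are:
  feathered-shank: 468 × 3/4 = 351
  clean-shank: 468 × 1/4 = 117
χ² = Σ (O − E)² / E
  feathered-shank: (349 − 351)² / 351 = 0.0114
  clean-shank: (119 − 117)² / 117 = 0.0342
χ² = 0.0114 + 0.0342 = 0.0456 ≈ 0.046

0.046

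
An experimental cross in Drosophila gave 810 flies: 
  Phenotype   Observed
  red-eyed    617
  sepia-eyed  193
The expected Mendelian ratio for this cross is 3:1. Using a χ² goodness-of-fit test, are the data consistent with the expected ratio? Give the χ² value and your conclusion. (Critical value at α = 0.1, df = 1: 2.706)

Under the 3:1 hypothesis (Σ ratio = 4, N = 810):
  red-eyed: 810 × 3/4 = 607.5
  sepia-eyed: 810 × 1/4 = 202.5
χ² = Σ (O − E)² / E
  red-eyed: (617 − 607.5)² / 607.5 = 0.1486
  sepia-eyed: (193 − 202.5)² / 202.5 = 0.4457
χ² = 0.1486 + 0.4457 = 0.5943 ≈ 0.594
Degrees of freedom = 2 − 1 = 1; critical value at α = 0.1 is 2.706.
Since 0.594 < 2.706, we fail to reject the null hypothesis — the data are consistent with the 3:1 ratio.

0.594; consistent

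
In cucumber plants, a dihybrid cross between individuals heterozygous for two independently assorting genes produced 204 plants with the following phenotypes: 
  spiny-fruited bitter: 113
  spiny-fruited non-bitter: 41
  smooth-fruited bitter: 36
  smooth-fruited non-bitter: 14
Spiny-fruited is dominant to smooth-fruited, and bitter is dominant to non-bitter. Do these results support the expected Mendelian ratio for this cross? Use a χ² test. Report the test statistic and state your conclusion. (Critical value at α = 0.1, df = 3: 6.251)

0.479; consistent

A dihybrid F₂ with independent assortment and complete dominance at both loci gives a 9:3:3:1 phenotypic ratio.
Total ratio parts = 16. Expected numbers out of 204:
  spiny-fruited bitter: 204 × 9/16 = 114.75
  spiny-fruited non-bitter: 204 × 3/16 = 38.25
  smooth-fruited bitter: 204 × 3/16 = 38.25
  smooth-fruited non-bitter: 204 × 1/16 = 12.75
χ² = Σ (O − E)² / E
  spiny-fruited bitter: (113 − 114.75)² / 114.75 = 0.0267
  spiny-fruited non-bitter: (41 − 38.25)² / 38.25 = 0.1977
  smooth-fruited bitter: (36 − 38.25)² / 38.25 = 0.1324
  smooth-fruited non-bitter: (14 − 12.75)² / 12.75 = 0.1225
χ² = 0.0267 + 0.1977 + 0.1324 + 0.1225 = 0.4793 ≈ 0.479
Degrees of freedom = 4 − 1 = 3; critical value at α = 0.1 is 6.251.
Since 0.479 < 6.251, we fail to reject the null hypothesis — the data are consistent with the 9:3:3:1 ratio.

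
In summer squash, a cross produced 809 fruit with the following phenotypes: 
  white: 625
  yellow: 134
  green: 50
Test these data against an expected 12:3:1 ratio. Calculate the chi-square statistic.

2.618

Expected counts for N = 809 under a 12:3:1 ratio (total parts = 16):
  white: 809 × 12/16 = 606.75
  yellow: 809 × 3/16 = 151.6875
  green: 809 × 1/16 = 50.5625
χ² = Σ (O − E)² / E
  white: (625 − 606.75)² / 606.75 = 0.5489
  yellow: (134 − 151.6875)² / 151.6875 = 2.0624
  green: (50 − 50.5625)² / 50.5625 = 0.0063
χ² = 0.5489 + 2.0624 + 0.0063 = 2.6176 ≈ 2.618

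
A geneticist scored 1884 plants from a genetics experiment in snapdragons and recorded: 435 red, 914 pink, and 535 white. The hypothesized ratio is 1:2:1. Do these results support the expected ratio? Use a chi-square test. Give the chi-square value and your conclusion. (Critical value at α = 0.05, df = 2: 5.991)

12.280; not consistent

The 1:2:1 ratio has 4 parts, so with N = 1884 the expected counts are:
  red: 1884 × 1/4 = 471
  pink: 1884 × 2/4 = 942
  white: 1884 × 1/4 = 471
χ² = Σ (O − E)² / E
  red: (435 − 471)² / 471 = 2.7516
  pink: (914 − 942)² / 942 = 0.8323
  white: (535 − 471)² / 471 = 8.6964
χ² = 2.7516 + 0.8323 + 8.6964 = 12.2803 ≈ 12.280
Degrees of freedom = 3 − 1 = 2; critical value at α = 0.05 is 5.991.
Since 12.280 > 5.991, we reject the null hypothesis — the data do not fit the 1:2:1 ratio.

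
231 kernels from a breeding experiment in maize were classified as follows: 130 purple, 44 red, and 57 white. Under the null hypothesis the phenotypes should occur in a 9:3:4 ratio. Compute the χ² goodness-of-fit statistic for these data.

Total ratio parts = 16. Expected numbers out of 231:
  purple: 231 × 9/16 = 129.9375
  red: 231 × 3/16 = 43.3125
  white: 231 × 4/16 = 57.75
χ² = Σ (O − E)² / E
  purple: (130 − 129.9375)² / 129.9375 = 0.0000
  red: (44 − 43.3125)² / 43.3125 = 0.0109
  white: (57 − 57.75)² / 57.75 = 0.0097
χ² = 0.0000 + 0.0109 + 0.0097 = 0.0206 ≈ 0.021

0.021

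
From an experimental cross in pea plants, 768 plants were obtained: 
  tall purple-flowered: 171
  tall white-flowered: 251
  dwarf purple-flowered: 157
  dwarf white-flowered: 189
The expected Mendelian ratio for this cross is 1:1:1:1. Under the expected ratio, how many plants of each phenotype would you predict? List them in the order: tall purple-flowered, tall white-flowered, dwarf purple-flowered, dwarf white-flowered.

192, 192, 192, 192

Expected counts for N = 768 under a 1:1:1:1 ratio (total parts = 4):
  tall purple-flowered: 768 × 1/4 = 192
  tall white-flowered: 768 × 1/4 = 192
  dwarf purple-flowered: 768 × 1/4 = 192
  dwarf white-flowered: 768 × 1/4 = 192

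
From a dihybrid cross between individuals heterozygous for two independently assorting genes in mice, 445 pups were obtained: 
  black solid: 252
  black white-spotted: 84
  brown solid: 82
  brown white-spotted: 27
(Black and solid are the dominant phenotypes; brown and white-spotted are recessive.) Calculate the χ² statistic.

A dihybrid F₂ with independent assortment and complete dominance at both loci gives a 9:3:3:1 phenotypic ratio.
Expected counts for N = 445 under a 9:3:3:1 ratio (total parts = 16):
  black solid: 445 × 9/16 = 250.3125
  black white-spotted: 445 × 3/16 = 83.4375
  brown solid: 445 × 3/16 = 83.4375
  brown white-spotted: 445 × 1/16 = 27.8125
χ² = Σ (O − E)² / E
  black solid: (252 − 250.3125)² / 250.3125 = 0.0114
  black white-spotted: (84 − 83.4375)² / 83.4375 = 0.0038
  brown solid: (82 − 83.4375)² / 83.4375 = 0.0248
  brown white-spotted: (27 − 27.8125)² / 27.8125 = 0.0237
χ² = 0.0114 + 0.0038 + 0.0248 + 0.0237 = 0.0637 ≈ 0.064

0.064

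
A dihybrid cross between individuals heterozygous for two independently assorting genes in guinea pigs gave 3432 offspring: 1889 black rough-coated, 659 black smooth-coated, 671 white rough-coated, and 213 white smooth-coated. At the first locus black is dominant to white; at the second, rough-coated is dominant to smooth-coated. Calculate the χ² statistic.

2.451

A dihybrid F₂ with independent assortment and complete dominance at both loci gives a 9:3:3:1 phenotypic ratio.
The 9:3:3:1 ratio has 16 parts, so with N = 3432 the expected counts are:
  black rough-coated: 3432 × 9/16 = 1930.5
  black smooth-coated: 3432 × 3/16 = 643.5
  white rough-coated: 3432 × 3/16 = 643.5
  white smooth-coated: 3432 × 1/16 = 214.5
χ² = Σ (O − E)² / E
  black rough-coated: (1889 − 1930.5)² / 1930.5 = 0.8921
  black smooth-coated: (659 − 643.5)² / 643.5 = 0.3733
  white rough-coated: (671 − 643.5)² / 643.5 = 1.1752
  white smooth-coated: (213 − 214.5)² / 214.5 = 0.0105
χ² = 0.8921 + 0.3733 + 1.1752 + 0.0105 = 2.4511 ≈ 2.451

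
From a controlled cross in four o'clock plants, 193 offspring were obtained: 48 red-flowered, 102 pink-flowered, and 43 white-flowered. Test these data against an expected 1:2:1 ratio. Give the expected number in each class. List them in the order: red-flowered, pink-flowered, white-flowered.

Under the 1:2:1 hypothesis (Σ ratio = 4, N = 193):
  red-flowered: 193 × 1/4 = 48.25
  pink-flowered: 193 × 2/4 = 96.5
  white-flowered: 193 × 1/4 = 48.25

48.25, 96.5, 48.25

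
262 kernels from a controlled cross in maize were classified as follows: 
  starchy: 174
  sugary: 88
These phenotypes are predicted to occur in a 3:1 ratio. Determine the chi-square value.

Expected counts for N = 262 under a 3:1 ratio (total parts = 4):
  starchy: 262 × 3/4 = 196.5
  sugary: 262 × 1/4 = 65.5
χ² = Σ (O − E)² / E
  starchy: (174 − 196.5)² / 196.5 = 2.5763
  sugary: (88 − 65.5)² / 65.5 = 7.7290
χ² = 2.5763 + 7.7290 = 10.3053 ≈ 10.305

10.305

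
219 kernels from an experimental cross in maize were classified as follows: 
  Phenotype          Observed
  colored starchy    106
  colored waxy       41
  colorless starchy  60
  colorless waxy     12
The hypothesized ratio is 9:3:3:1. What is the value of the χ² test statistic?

Total ratio parts = 16. Expected numbers out of 219:
  colored starchy: 219 × 9/16 = 123.1875
  colored waxy: 219 × 3/16 = 41.0625
  colorless starchy: 219 × 3/16 = 41.0625
  colorless waxy: 219 × 1/16 = 13.6875
χ² = Σ (O − E)² / E
  colored starchy: (106 − 123.1875)² / 123.1875 = 2.3981
  colored waxy: (41 − 41.0625)² / 41.0625 = 0.0001
  colorless starchy: (60 − 41.0625)² / 41.0625 = 8.7337
  colorless waxy: (12 − 13.6875)² / 13.6875 = 0.2080
χ² = 2.3981 + 0.0001 + 8.7337 + 0.2080 = 11.3399 ≈ 11.340

11.340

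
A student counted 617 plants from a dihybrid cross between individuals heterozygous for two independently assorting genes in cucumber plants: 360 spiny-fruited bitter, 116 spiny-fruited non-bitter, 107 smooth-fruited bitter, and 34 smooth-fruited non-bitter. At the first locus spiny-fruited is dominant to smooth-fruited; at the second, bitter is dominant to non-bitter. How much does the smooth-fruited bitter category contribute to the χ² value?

0.652

A dihybrid F₂ with independent assortment and complete dominance at both loci gives a 9:3:3:1 phenotypic ratio.
Expected counts for N = 617 under a 9:3:3:1 ratio (total parts = 16):
  spiny-fruited bitter: 617 × 9/16 = 347.0625
  spiny-fruited non-bitter: 617 × 3/16 = 115.6875
  smooth-fruited bitter: 617 × 3/16 = 115.6875
  smooth-fruited non-bitter: 617 × 1/16 = 38.5625
Contribution of smooth-fruited bitter: (107 − 115.6875)² / 115.6875 = 0.6524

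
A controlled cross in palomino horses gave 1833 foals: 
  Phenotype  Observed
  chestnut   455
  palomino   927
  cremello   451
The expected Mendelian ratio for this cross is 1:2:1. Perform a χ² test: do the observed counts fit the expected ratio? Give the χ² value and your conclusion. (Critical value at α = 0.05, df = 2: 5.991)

0.258; consistent

The 1:2:1 ratio has 4 parts, so with N = 1833 the expected counts are:
  chestnut: 1833 × 1/4 = 458.25
  palomino: 1833 × 2/4 = 916.5
  cremello: 1833 × 1/4 = 458.25
χ² = Σ (O − E)² / E
  chestnut: (455 − 458.25)² / 458.25 = 0.0230
  palomino: (927 − 916.5)² / 916.5 = 0.1203
  cremello: (451 − 458.25)² / 458.25 = 0.1147
χ² = 0.0230 + 0.1203 + 0.1147 = 0.258
Degrees of freedom = 3 − 1 = 2; critical value at α = 0.05 is 5.991.
Since 0.258 < 5.991, we fail to reject the null hypothesis — the data are consistent with the 1:2:1 ratio.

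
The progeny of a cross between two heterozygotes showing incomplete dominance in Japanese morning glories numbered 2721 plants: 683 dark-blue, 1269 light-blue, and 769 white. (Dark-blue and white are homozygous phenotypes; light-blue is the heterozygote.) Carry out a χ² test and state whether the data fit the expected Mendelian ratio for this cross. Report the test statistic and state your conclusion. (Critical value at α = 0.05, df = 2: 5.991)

17.744; not consistent

With incomplete dominance, a heterozygote × heterozygote cross gives a 1:2:1 phenotypic ratio.
Under the 1:2:1 hypothesis (Σ ratio = 4, N = 2721):
  dark-blue: 2721 × 1/4 = 680.25
  light-blue: 2721 × 2/4 = 1360.5
  white: 2721 × 1/4 = 680.25
χ² = Σ (O − E)² / E
  dark-blue: (683 − 680.25)² / 680.25 = 0.0111
  light-blue: (1269 − 1360.5)² / 1360.5 = 6.1538
  white: (769 − 680.25)² / 680.25 = 11.5789
χ² = 0.0111 + 6.1538 + 11.5789 = 17.7438 ≈ 17.744
Degrees of freedom = 3 − 1 = 2; critical value at α = 0.05 is 5.991.
Since 17.744 > 5.991, we reject the null hypothesis — the data do not fit the 1:2:1 ratio.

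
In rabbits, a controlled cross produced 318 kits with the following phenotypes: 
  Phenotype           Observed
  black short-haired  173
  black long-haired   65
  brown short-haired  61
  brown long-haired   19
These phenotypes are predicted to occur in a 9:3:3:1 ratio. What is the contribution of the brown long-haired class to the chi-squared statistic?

0.039

Expected counts for N = 318 under a 9:3:3:1 ratio (total parts = 16):
  black short-haired: 318 × 9/16 = 178.875
  black long-haired: 318 × 3/16 = 59.625
  brown short-haired: 318 × 3/16 = 59.625
  brown long-haired: 318 × 1/16 = 19.875
Contribution of brown long-haired: (19 − 19.875)² / 19.875 = 0.0385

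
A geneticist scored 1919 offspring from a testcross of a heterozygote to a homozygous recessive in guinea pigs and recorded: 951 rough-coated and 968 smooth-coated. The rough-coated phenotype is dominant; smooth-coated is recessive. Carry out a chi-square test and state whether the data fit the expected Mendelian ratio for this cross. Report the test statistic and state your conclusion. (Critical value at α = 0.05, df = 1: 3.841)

A testcross of a heterozygote (Aa × aa) gives a 1:1 phenotypic ratio.
The 1:1 ratio has 2 parts, so with N = 1919 the expected counts are:
  rough-coated: 1919 × 1/2 = 959.5
  smooth-coated: 1919 × 1/2 = 959.5
χ² = Σ (O − E)² / E
  rough-coated: (951 − 959.5)² / 959.5 = 0.0753
  smooth-coated: (968 − 959.5)² / 959.5 = 0.0753
χ² = 0.0753 + 0.0753 = 0.1506 ≈ 0.151
Degrees of freedom = 2 − 1 = 1; critical value at α = 0.05 is 3.841.
Since 0.151 < 3.841, we fail to reject the null hypothesis — the data are consistent with the 1:1 ratio.

0.151; consistent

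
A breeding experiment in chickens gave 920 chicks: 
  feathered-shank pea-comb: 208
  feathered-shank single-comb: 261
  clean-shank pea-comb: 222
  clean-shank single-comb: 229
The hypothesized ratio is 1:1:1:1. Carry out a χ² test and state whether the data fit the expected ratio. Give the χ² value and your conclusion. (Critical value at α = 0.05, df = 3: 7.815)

Under the 1:1:1:1 hypothesis (Σ ratio = 4, N = 920):
  feathered-shank pea-comb: 920 × 1/4 = 230
  feathered-shank single-comb: 920 × 1/4 = 230
  clean-shank pea-comb: 920 × 1/4 = 230
  clean-shank single-comb: 920 × 1/4 = 230
χ² = Σ (O − E)² / E
  feathered-shank pea-comb: (208 − 230)² / 230 = 2.1043
  feathered-shank single-comb: (261 − 230)² / 230 = 4.1783
  clean-shank pea-comb: (222 − 230)² / 230 = 0.2783
  clean-shank single-comb: (229 − 230)² / 230 = 0.0043
χ² = 2.1043 + 4.1783 + 0.2783 + 0.0043 = 6.5652 ≈ 6.565
Degrees of freedom = 4 − 1 = 3; critical value at α = 0.05 is 7.815.
Since 6.565 < 7.815, we fail to reject the null hypothesis — the data are consistent with the 1:1:1:1 ratio.

6.565; consistent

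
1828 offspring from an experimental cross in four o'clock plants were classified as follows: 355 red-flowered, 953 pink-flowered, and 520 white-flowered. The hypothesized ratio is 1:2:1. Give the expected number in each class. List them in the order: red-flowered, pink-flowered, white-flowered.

457, 914, 457

The 1:2:1 ratio has 4 parts, so with N = 1828 the expected counts are:
  red-flowered: 1828 × 1/4 = 457
  pink-flowered: 1828 × 2/4 = 914
  white-flowered: 1828 × 1/4 = 457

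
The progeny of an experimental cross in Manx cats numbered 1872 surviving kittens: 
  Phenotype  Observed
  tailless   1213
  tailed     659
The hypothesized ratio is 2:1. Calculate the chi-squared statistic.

2.945

Total ratio parts = 3. Expected numbers out of 1872:
  tailless: 1872 × 2/3 = 1248
  tailed: 1872 × 1/3 = 624
χ² = Σ (O − E)² / E
  tailless: (1213 − 1248)² / 1248 = 0.9816
  tailed: (659 − 624)² / 624 = 1.9631
χ² = 0.9816 + 1.9631 = 2.9447 ≈ 2.945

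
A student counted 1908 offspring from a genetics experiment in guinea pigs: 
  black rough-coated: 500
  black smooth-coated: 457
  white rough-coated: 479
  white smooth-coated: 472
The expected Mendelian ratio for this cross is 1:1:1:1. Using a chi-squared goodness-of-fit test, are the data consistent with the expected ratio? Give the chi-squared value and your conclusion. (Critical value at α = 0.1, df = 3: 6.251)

The 1:1:1:1 ratio has 4 parts, so with N = 1908 the expected counts are:
  black rough-coated: 1908 × 1/4 = 477
  black smooth-coated: 1908 × 1/4 = 477
  white rough-coated: 1908 × 1/4 = 477
  white smooth-coated: 1908 × 1/4 = 477
χ² = Σ (O − E)² / E
  black rough-coated: (500 − 477)² / 477 = 1.1090
  black smooth-coated: (457 − 477)² / 477 = 0.8386
  white rough-coated: (479 − 477)² / 477 = 0.0084
  white smooth-coated: (472 − 477)² / 477 = 0.0524
χ² = 1.1090 + 0.8386 + 0.0084 + 0.0524 = 2.0084 ≈ 2.008
Degrees of freedom = 4 − 1 = 3; critical value at α = 0.1 is 6.251.
Since 2.008 < 6.251, we fail to reject the null hypothesis — the data are consistent with the 1:1:1:1 ratio.

2.008; consistent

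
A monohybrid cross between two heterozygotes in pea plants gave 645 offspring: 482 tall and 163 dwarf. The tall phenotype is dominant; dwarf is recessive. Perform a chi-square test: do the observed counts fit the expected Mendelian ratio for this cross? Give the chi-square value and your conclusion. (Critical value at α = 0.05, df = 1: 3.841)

For a monohybrid cross between heterozygotes with complete dominance, the expected phenotypic ratio is 3:1.
Total ratio parts = 4. Expected numbers out of 645:
  tall: 645 × 3/4 = 483.75
  dwarf: 645 × 1/4 = 161.25
χ² = Σ (O − E)² / E
  tall: (482 − 483.75)² / 483.75 = 0.0063
  dwarf: (163 − 161.25)² / 161.25 = 0.0190
χ² = 0.0063 + 0.0190 = 0.0253 ≈ 0.025
Degrees of freedom = 2 − 1 = 1; critical value at α = 0.05 is 3.841.
Since 0.025 < 3.841, we fail to reject the null hypothesis — the data are consistent with the 3:1 ratio.

0.025; consistent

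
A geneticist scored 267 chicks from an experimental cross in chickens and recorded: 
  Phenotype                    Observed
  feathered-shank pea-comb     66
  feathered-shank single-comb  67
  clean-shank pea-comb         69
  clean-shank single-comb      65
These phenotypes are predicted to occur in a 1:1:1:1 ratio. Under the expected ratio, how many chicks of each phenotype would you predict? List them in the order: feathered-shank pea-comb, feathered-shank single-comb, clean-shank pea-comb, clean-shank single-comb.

The 1:1:1:1 ratio has 4 parts, so with N = 267 the expected counts are:
  feathered-shank pea-comb: 267 × 1/4 = 66.75
  feathered-shank single-comb: 267 × 1/4 = 66.75
  clean-shank pea-comb: 267 × 1/4 = 66.75
  clean-shank single-comb: 267 × 1/4 = 66.75

66.75, 66.75, 66.75, 66.75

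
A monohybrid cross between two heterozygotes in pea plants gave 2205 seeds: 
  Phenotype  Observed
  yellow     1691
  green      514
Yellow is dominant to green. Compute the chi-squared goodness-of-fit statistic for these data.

For a monohybrid cross between heterozygotes with complete dominance, the expected phenotypic ratio is 3:1.
Expected counts for N = 2205 under a 3:1 ratio (total parts = 4):
  yellow: 2205 × 3/4 = 1653.75
  green: 2205 × 1/4 = 551.25
χ² = Σ (O − E)² / E
  yellow: (1691 − 1653.75)² / 1653.75 = 0.8390
  green: (514 − 551.25)² / 551.25 = 2.5171
χ² = 0.8390 + 2.5171 = 3.3561 ≈ 3.356

3.356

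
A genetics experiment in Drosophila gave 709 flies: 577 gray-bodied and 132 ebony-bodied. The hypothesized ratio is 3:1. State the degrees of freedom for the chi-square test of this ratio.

1

A goodness-of-fit test with 2 phenotype classes has df = 2 − 1 = 1.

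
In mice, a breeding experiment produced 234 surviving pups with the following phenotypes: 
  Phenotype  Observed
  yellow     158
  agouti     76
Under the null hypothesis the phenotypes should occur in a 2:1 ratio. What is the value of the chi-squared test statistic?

Expected counts for N = 234 under a 2:1 ratio (total parts = 3):
  yellow: 234 × 2/3 = 156
  agouti: 234 × 1/3 = 78
χ² = Σ (O − E)² / E
  yellow: (158 − 156)² / 156 = 0.0256
  agouti: (76 − 78)² / 78 = 0.0513
χ² = 0.0256 + 0.0513 = 0.0769 ≈ 0.077

0.077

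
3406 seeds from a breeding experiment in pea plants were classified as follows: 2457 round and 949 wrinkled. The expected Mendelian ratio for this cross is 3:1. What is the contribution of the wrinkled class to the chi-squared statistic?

11.164

Expected counts for N = 3406 under a 3:1 ratio (total parts = 4):
  round: 3406 × 3/4 = 2554.5
  wrinkled: 3406 × 1/4 = 851.5
Contribution of wrinkled: (949 − 851.5)² / 851.5 = 11.1641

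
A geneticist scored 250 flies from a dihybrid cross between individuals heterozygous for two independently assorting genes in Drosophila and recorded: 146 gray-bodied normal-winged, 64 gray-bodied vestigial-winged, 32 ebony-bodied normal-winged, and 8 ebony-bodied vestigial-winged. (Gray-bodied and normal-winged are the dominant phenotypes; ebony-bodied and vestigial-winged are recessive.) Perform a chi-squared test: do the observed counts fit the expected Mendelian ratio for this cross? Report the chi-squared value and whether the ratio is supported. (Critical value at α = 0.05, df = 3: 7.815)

A dihybrid F₂ with independent assortment and complete dominance at both loci gives a 9:3:3:1 phenotypic ratio.
Expected counts for N = 250 under a 9:3:3:1 ratio (total parts = 16):
  gray-bodied normal-winged: 250 × 9/16 = 140.625
  gray-bodied vestigial-winged: 250 × 3/16 = 46.875
  ebony-bodied normal-winged: 250 × 3/16 = 46.875
  ebony-bodied vestigial-winged: 250 × 1/16 = 15.625
χ² = Σ (O − E)² / E
  gray-bodied normal-winged: (146 − 140.625)² / 140.625 = 0.2054
  gray-bodied vestigial-winged: (64 − 46.875)² / 46.875 = 6.2563
  ebony-bodied normal-winged: (32 − 46.875)² / 46.875 = 4.7203
  ebony-bodied vestigial-winged: (8 − 15.625)² / 15.625 = 3.7210
χ² = 0.2054 + 6.2563 + 4.7203 + 3.7210 = 14.903
Degrees of freedom = 4 − 1 = 3; critical value at α = 0.05 is 7.815.
Since 14.903 > 7.815, we reject the null hypothesis — the data do not fit the 9:3:3:1 ratio.

14.903; not consistent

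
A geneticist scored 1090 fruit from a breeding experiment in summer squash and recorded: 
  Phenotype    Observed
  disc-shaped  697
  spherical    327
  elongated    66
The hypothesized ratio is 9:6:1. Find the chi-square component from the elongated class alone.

0.066

Expected counts for N = 1090 under a 9:6:1 ratio (total parts = 16):
  disc-shaped: 1090 × 9/16 = 613.125
  spherical: 1090 × 6/16 = 408.75
  elongated: 1090 × 1/16 = 68.125
Contribution of elongated: (66 − 68.125)² / 68.125 = 0.0663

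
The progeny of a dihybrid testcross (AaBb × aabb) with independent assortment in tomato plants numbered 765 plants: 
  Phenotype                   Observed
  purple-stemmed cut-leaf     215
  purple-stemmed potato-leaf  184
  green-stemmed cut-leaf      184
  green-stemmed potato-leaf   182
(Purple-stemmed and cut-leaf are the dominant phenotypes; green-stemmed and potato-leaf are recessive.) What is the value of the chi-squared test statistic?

A dihybrid testcross with independent assortment gives a 1:1:1:1 ratio.
Total ratio parts = 4. Expected numbers out of 765:
  purple-stemmed cut-leaf: 765 × 1/4 = 191.25
  purple-stemmed potato-leaf: 765 × 1/4 = 191.25
  green-stemmed cut-leaf: 765 × 1/4 = 191.25
  green-stemmed potato-leaf: 765 × 1/4 = 191.25
χ² = Σ (O − E)² / E
  purple-stemmed cut-leaf: (215 − 191.25)² / 191.25 = 2.9493
  purple-stemmed potato-leaf: (184 − 191.25)² / 191.25 = 0.2748
  green-stemmed cut-leaf: (184 − 191.25)² / 191.25 = 0.2748
  green-stemmed potato-leaf: (182 − 191.25)² / 191.25 = 0.4474
χ² = 2.9493 + 0.2748 + 0.2748 + 0.4474 = 3.9463 ≈ 3.946

3.946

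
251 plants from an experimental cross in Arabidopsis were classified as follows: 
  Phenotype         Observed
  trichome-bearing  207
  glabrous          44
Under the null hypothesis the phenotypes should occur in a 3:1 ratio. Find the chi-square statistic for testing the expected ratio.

7.470

The 3:1 ratio has 4 parts, so with N = 251 the expected counts are:
  trichome-bearing: 251 × 3/4 = 188.25
  glabrous: 251 × 1/4 = 62.75
χ² = Σ (O − E)² / E
  trichome-bearing: (207 − 188.25)² / 188.25 = 1.8675
  glabrous: (44 − 62.75)² / 62.75 = 5.6026
χ² = 1.8675 + 5.6026 = 7.4701 ≈ 7.470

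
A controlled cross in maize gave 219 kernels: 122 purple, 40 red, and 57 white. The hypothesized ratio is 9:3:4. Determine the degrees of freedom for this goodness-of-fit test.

A goodness-of-fit test with 3 phenotype classes has df = 3 − 1 = 2.

2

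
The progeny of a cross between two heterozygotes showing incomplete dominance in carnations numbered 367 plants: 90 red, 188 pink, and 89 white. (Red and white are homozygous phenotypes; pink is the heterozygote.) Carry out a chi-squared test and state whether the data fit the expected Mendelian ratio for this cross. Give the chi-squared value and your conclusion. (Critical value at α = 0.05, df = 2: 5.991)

0.226; consistent

With incomplete dominance, a heterozygote × heterozygote cross gives a 1:2:1 phenotypic ratio.
Expected counts for N = 367 under a 1:2:1 ratio (total parts = 4):
  red: 367 × 1/4 = 91.75
  pink: 367 × 2/4 = 183.5
  white: 367 × 1/4 = 91.75
χ² = Σ (O − E)² / E
  red: (90 − 91.75)² / 91.75 = 0.0334
  pink: (188 − 183.5)² / 183.5 = 0.1104
  white: (89 − 91.75)² / 91.75 = 0.0824
χ² = 0.0334 + 0.1104 + 0.0824 = 0.2262 ≈ 0.226
Degrees of freedom = 3 − 1 = 2; critical value at α = 0.05 is 5.991.
Since 0.226 < 5.991, we fail to reject the null hypothesis — the data are consistent with the 1:2:1 ratio.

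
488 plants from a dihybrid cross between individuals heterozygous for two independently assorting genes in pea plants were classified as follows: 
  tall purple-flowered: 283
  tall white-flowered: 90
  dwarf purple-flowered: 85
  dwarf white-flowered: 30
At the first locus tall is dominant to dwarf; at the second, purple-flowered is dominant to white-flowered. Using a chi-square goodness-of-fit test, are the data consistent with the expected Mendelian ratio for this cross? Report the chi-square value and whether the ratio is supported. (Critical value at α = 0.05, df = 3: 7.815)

0.758; consistent

A dihybrid F₂ with independent assortment and complete dominance at both loci gives a 9:3:3:1 phenotypic ratio.
Total ratio parts = 16. Expected numbers out of 488:
  tall purple-flowered: 488 × 9/16 = 274.5
  tall white-flowered: 488 × 3/16 = 91.5
  dwarf purple-flowered: 488 × 3/16 = 91.5
  dwarf white-flowered: 488 × 1/16 = 30.5
χ² = Σ (O − E)² / E
  tall purple-flowered: (283 − 274.5)² / 274.5 = 0.2632
  tall white-flowered: (90 − 91.5)² / 91.5 = 0.0246
  dwarf purple-flowered: (85 − 91.5)² / 91.5 = 0.4617
  dwarf white-flowered: (30 − 30.5)² / 30.5 = 0.0082
χ² = 0.2632 + 0.0246 + 0.4617 + 0.0082 = 0.7577 ≈ 0.758
Degrees of freedom = 4 − 1 = 3; critical value at α = 0.05 is 7.815.
Since 0.758 < 7.815, we fail to reject the null hypothesis — the data are consistent with the 9:3:3:1 ratio.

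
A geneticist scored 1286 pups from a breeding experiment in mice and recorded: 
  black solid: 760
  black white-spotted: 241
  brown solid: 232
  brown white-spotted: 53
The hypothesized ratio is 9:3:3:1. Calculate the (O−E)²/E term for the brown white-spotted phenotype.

9.324

The 9:3:3:1 ratio has 16 parts, so with N = 1286 the expected counts are:
  black solid: 1286 × 9/16 = 723.375
  black white-spotted: 1286 × 3/16 = 241.125
  brown solid: 1286 × 3/16 = 241.125
  brown white-spotted: 1286 × 1/16 = 80.375
Contribution of brown white-spotted: (53 − 80.375)² / 80.375 = 9.3237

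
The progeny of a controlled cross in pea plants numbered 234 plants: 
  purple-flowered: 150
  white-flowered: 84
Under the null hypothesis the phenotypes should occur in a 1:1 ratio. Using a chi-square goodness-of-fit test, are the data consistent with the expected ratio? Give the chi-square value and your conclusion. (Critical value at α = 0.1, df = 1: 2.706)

Total ratio parts = 2. Expected numbers out of 234:
  purple-flowered: 234 × 1/2 = 117
  white-flowered: 234 × 1/2 = 117
χ² = Σ (O − E)² / E
  purple-flowered: (150 − 117)² / 117 = 9.3077
  white-flowered: (84 − 117)² / 117 = 9.3077
χ² = 9.3077 + 9.3077 = 18.6154 ≈ 18.615
Degrees of freedom = 2 − 1 = 1; critical value at α = 0.1 is 2.706.
Since 18.615 > 2.706, we reject the null hypothesis — the data do not fit the 1:1 ratio.

18.615; not consistent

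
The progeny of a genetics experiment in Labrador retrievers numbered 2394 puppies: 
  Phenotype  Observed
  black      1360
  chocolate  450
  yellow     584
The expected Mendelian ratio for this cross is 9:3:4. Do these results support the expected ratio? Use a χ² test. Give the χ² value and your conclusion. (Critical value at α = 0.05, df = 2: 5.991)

Total ratio parts = 16. Expected numbers out of 2394:
  black: 2394 × 9/16 = 1346.625
  chocolate: 2394 × 3/16 = 448.875
  yellow: 2394 × 4/16 = 598.5
χ² = Σ (O − E)² / E
  black: (1360 − 1346.625)² / 1346.625 = 0.1328
  chocolate: (450 − 448.875)² / 448.875 = 0.0028
  yellow: (584 − 598.5)² / 598.5 = 0.3513
χ² = 0.1328 + 0.0028 + 0.3513 = 0.4869 ≈ 0.487
Degrees of freedom = 3 − 1 = 2; critical value at α = 0.05 is 5.991.
Since 0.487 < 5.991, we fail to reject the null hypothesis — the data are consistent with the 9:3:4 ratio.

0.487; consistent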